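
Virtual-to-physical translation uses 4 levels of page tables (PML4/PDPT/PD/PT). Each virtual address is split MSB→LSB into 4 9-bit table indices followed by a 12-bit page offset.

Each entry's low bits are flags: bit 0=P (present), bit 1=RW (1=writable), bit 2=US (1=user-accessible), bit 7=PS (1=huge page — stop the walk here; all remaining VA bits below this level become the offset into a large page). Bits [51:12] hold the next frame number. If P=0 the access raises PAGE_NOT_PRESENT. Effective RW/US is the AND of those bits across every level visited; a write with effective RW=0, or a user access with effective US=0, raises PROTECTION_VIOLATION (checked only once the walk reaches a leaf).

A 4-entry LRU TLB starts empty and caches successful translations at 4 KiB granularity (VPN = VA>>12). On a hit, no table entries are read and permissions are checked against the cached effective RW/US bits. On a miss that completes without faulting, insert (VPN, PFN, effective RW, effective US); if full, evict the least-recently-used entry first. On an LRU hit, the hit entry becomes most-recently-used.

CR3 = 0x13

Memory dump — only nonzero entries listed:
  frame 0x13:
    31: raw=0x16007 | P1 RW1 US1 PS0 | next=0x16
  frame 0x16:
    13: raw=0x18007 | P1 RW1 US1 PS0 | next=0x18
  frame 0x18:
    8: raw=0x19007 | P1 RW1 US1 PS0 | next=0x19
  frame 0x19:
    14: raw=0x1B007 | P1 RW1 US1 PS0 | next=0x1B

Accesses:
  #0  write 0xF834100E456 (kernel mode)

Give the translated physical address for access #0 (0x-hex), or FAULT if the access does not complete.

Per-access translation:
#0 VA=0xF834100E456 (w,kernel):
  lvl0: tbl 0x13, slot 31 ⇒ 0x16007 (P1/RW1/US1/PS0)
  lvl1: tbl 0x16, slot 13 ⇒ 0x18007 (P1/RW1/US1/PS0)
  lvl2: tbl 0x18, slot 8 ⇒ 0x19007 (P1/RW1/US1/PS0)
  lvl3: tbl 0x19, slot 14 ⇒ 0x1B007 (P1/RW1/US1/PS0)
  ✓ 0x1B456  — 4 lookups

Access #0 PA: 0x1B456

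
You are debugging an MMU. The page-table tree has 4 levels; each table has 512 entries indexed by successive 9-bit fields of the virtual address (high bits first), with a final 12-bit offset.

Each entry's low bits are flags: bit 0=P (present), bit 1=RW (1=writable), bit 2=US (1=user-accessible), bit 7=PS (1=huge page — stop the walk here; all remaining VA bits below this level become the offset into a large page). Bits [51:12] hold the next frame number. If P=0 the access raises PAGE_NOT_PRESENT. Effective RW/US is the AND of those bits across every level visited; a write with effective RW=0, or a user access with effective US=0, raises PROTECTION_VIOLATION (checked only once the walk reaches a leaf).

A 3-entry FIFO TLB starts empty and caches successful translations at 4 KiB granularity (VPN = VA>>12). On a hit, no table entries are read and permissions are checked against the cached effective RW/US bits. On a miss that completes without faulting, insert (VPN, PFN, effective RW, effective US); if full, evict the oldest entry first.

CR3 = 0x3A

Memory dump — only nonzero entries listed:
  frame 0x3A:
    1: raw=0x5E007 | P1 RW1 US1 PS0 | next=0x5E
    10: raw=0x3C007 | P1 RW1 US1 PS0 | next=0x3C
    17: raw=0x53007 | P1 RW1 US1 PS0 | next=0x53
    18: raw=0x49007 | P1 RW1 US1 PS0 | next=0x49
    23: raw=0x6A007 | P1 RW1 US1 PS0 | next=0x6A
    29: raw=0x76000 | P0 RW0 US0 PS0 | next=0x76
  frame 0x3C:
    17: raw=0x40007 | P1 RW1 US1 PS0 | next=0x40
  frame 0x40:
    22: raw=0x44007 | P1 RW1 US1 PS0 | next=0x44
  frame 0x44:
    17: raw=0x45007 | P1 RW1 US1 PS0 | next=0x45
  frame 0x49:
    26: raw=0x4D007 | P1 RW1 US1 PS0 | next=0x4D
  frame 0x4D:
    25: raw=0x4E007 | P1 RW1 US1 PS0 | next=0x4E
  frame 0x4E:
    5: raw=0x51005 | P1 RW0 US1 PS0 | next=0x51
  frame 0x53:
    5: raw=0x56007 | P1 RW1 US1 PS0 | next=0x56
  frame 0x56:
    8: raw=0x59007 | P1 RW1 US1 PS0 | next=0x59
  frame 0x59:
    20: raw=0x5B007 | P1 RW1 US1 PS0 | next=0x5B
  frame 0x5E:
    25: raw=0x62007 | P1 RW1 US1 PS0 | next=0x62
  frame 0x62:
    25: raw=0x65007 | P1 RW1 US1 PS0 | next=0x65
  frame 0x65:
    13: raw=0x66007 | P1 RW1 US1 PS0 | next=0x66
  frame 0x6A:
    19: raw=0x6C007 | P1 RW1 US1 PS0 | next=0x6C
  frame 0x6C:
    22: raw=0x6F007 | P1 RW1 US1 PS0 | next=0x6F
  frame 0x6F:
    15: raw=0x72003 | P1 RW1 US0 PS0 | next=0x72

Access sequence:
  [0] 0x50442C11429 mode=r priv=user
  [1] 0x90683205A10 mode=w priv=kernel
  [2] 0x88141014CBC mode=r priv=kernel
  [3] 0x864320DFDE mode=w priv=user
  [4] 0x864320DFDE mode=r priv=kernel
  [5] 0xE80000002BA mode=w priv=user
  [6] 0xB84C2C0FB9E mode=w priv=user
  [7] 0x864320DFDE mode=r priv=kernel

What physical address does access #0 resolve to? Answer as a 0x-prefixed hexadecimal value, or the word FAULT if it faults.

Trace:
#0 VA=0x50442C11429 (r,user):
  lvl0: tbl 0x3A, slot 10 ⇒ 0x3C007 (P1/RW1/US1/PS0)
  lvl1: tbl 0x3C, slot 17 ⇒ 0x40007 (P1/RW1/US1/PS0)
  lvl2: tbl 0x40, slot 22 ⇒ 0x44007 (P1/RW1/US1/PS0)
  lvl3: tbl 0x44, slot 17 ⇒ 0x45007 (P1/RW1/US1/PS0)
  ✓ 0x45429  — 4 lookups
#1 VA=0x90683205A10 (w,kernel):
  lvl0: tbl 0x3A, slot 18 ⇒ 0x49007 (P1/RW1/US1/PS0)
  lvl1: tbl 0x49, slot 26 ⇒ 0x4D007 (P1/RW1/US1/PS0)
  lvl2: tbl 0x4D, slot 25 ⇒ 0x4E007 (P1/RW1/US1/PS0)
  lvl3: tbl 0x4E, slot 5 ⇒ 0x51005 (P1/RW0/US1/PS0)
  ✗ PROTECTION_VIOLATION  [4 reads]
#2 VA=0x88141014CBC (r,kernel):
  lvl0: tbl 0x3A, slot 17 ⇒ 0x53007 (P1/RW1/US1/PS0)
  lvl1: tbl 0x53, slot 5 ⇒ 0x56007 (P1/RW1/US1/PS0)
  lvl2: tbl 0x56, slot 8 ⇒ 0x59007 (P1/RW1/US1/PS0)
  lvl3: tbl 0x59, slot 20 ⇒ 0x5B007 (P1/RW1/US1/PS0)
  ✓ 0x5BCBC  — 4 lookups
#3 VA=0x864320DFDE (w,user):
  lvl0: tbl 0x3A, slot 1 ⇒ 0x5E007 (P1/RW1/US1/PS0)
  lvl1: tbl 0x5E, slot 25 ⇒ 0x62007 (P1/RW1/US1/PS0)
  lvl2: tbl 0x62, slot 25 ⇒ 0x65007 (P1/RW1/US1/PS0)
  lvl3: tbl 0x65, slot 13 ⇒ 0x66007 (P1/RW1/US1/PS0)
  ✓ 0x66FDE  — 4 lookups
#4 VA=0x864320DFDE (r,kernel):
  TLB hit vpn=0x864320D → PA=0x66FDE
#5 VA=0xE80000002BA (w,user):
  lvl0: tbl 0x3A, slot 29 ⇒ 0x76000 (P0/RW0/US0/PS0)
  ✗ PAGE_NOT_PRESENT  [1 reads]
#6 VA=0xB84C2C0FB9E (w,user):
  lvl0: tbl 0x3A, slot 23 ⇒ 0x6A007 (P1/RW1/US1/PS0)
  lvl1: tbl 0x6A, slot 19 ⇒ 0x6C007 (P1/RW1/US1/PS0)
  lvl2: tbl 0x6C, slot 22 ⇒ 0x6F007 (P1/RW1/US1/PS0)
  lvl3: tbl 0x6F, slot 15 ⇒ 0x72003 (P1/RW1/US0/PS0)
  ✗ PROTECTION_VIOLATION  [4 reads]
#7 VA=0x864320DFDE (r,kernel):
  TLB hit vpn=0x864320D → PA=0x66FDE

Access #0 PA: 0x45429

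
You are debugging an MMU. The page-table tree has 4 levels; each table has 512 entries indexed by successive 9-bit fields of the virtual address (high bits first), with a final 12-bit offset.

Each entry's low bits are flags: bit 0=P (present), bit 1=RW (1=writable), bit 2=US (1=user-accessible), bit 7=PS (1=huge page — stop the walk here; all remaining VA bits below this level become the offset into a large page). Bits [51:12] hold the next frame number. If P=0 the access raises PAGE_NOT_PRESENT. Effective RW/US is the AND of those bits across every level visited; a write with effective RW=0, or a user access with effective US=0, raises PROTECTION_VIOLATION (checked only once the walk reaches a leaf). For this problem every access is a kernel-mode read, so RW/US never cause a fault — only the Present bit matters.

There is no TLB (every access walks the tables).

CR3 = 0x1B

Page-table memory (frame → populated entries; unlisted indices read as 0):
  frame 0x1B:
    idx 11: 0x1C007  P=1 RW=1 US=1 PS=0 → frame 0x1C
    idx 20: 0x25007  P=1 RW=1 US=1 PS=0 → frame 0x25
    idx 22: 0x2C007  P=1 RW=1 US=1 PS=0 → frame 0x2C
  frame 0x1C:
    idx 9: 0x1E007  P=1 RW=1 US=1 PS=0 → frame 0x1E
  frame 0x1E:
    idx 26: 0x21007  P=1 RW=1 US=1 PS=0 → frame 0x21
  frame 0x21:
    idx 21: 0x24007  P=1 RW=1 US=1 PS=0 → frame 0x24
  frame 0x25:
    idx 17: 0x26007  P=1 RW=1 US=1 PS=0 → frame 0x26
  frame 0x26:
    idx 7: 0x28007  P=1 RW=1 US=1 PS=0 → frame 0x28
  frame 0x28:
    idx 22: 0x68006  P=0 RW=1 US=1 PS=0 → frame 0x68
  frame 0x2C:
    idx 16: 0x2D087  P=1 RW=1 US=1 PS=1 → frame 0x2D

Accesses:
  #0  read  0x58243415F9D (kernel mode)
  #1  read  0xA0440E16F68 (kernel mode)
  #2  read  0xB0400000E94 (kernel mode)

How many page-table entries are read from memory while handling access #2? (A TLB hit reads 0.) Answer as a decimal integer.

Trace:
#0 VA=0x58243415F9D (r,kernel):
  lvl0: tbl 0x1B, slot 11 ⇒ 0x1C007 (P1/RW1/US1/PS0)
  lvl1: tbl 0x1C, slot 9 ⇒ 0x1E007 (P1/RW1/US1/PS0)
  lvl2: tbl 0x1E, slot 26 ⇒ 0x21007 (P1/RW1/US1/PS0)
  lvl3: tbl 0x21, slot 21 ⇒ 0x24007 (P1/RW1/US1/PS0)
  → PA=0x24F9D  (4 entries read)
#1 VA=0xA0440E16F68 (r,kernel):
  lvl0: tbl 0x1B, slot 20 ⇒ 0x25007 (P1/RW1/US1/PS0)
  lvl1: tbl 0x25, slot 17 ⇒ 0x26007 (P1/RW1/US1/PS0)
  lvl2: tbl 0x26, slot 7 ⇒ 0x28007 (P1/RW1/US1/PS0)
  lvl3: tbl 0x28, slot 22 ⇒ 0x68006 (P0/RW1/US1/PS0)
  ✗ PAGE_NOT_PRESENT  [4 reads]
#2 VA=0xB0400000E94 (r,kernel):
  lvl0: tbl 0x1B, slot 22 ⇒ 0x2C007 (P1/RW1/US1/PS0)
  lvl1: tbl 0x2C, slot 16 ⇒ 0x2D087 (P1/RW1/US1/PS1)
  → PA=0x2DE94 (huge @L1)  (2 entries read)

Entries read for #2: 2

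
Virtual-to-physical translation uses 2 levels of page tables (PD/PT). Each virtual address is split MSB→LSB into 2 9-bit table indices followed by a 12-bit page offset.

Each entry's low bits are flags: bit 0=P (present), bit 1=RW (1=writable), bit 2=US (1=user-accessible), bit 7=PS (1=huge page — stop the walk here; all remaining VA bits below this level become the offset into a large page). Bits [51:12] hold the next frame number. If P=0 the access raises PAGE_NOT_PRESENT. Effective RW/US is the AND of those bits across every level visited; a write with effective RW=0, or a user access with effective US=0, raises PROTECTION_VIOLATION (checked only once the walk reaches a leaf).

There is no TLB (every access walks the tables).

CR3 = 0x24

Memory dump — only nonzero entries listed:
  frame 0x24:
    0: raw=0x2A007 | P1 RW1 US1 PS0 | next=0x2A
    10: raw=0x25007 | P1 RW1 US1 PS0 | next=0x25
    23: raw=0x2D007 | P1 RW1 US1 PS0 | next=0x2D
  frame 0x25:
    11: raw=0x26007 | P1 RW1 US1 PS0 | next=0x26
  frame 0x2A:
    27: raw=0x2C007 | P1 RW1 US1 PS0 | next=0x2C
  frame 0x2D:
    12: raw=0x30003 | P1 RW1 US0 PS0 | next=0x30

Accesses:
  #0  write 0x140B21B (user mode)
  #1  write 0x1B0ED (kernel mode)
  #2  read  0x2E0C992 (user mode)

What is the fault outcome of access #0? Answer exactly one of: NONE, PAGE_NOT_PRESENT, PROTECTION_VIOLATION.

Walk each access:
#0 VA=0x140B21B (w,user):
  L0 @0x24[10] → 0x25007  P=1,RW=1,US=1,PS=0
  L1 @0x25[11] → 0x26007  P=1,RW=1,US=1,PS=0
  → PA=0x2621B  (2 entries read)
#1 VA=0x1B0ED (w,kernel):
  L0 @0x24[0] → 0x2A007  P=1,RW=1,US=1,PS=0
  L1 @0x2A[27] → 0x2C007  P=1,RW=1,US=1,PS=0
  → PA=0x2C0ED  (2 entries read)
#2 VA=0x2E0C992 (r,user):
  L0 @0x24[23] → 0x2D007  P=1,RW=1,US=1,PS=0
  L1 @0x2D[12] → 0x30003  P=1,RW=1,US=0,PS=0
  ✗ PROTECTION_VIOLATION  [2 reads]

Access #0 fault: NONE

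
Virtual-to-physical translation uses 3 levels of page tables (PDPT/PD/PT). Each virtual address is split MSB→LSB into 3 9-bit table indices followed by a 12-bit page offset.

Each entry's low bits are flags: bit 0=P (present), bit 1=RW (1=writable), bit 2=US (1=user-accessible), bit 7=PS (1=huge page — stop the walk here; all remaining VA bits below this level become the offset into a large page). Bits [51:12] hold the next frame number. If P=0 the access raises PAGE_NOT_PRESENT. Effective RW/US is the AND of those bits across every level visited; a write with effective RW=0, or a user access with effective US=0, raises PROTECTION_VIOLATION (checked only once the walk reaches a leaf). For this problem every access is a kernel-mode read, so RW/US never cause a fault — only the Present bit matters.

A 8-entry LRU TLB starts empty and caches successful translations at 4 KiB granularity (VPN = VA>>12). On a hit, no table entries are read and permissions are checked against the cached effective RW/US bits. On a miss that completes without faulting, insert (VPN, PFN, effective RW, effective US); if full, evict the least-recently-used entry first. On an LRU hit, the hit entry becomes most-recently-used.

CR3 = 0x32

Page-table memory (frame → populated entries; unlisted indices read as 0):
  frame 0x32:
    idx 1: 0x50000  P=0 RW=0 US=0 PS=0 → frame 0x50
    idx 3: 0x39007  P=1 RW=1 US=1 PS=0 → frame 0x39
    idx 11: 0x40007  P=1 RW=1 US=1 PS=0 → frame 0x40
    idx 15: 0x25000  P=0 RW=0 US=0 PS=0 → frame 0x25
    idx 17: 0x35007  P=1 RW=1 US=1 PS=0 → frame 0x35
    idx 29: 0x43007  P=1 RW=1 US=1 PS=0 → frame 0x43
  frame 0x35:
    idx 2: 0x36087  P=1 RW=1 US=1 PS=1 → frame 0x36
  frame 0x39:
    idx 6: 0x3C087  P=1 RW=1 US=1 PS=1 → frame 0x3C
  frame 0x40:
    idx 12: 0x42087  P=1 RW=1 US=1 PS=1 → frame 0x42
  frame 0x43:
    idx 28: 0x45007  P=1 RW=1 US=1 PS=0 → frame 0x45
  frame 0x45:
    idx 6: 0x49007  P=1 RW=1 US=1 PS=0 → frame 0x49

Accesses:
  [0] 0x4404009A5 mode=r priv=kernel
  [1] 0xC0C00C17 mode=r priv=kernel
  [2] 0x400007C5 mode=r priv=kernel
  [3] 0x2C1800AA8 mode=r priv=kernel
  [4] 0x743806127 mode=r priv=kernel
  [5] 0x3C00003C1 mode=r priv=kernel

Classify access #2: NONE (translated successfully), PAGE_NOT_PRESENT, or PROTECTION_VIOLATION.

Trace:
#0 VA=0x4404009A5 (r,kernel):
  lvl0: tbl 0x32, slot 17 ⇒ 0x35007 (P1/RW1/US1/PS0)
  lvl1: tbl 0x35, slot 2 ⇒ 0x36087 (P1/RW1/US1/PS1)
  ✓ 0x369A5 (huge @L1)  — 2 lookups
#1 VA=0xC0C00C17 (r,kernel):
  lvl0: tbl 0x32, slot 3 ⇒ 0x39007 (P1/RW1/US1/PS0)
  lvl1: tbl 0x39, slot 6 ⇒ 0x3C087 (P1/RW1/US1/PS1)
  ✓ 0x3CC17 (huge @L1)  — 2 lookups
#2 VA=0x400007C5 (r,kernel):
  lvl0: tbl 0x32, slot 1 ⇒ 0x50000 (P0/RW0/US0/PS0)
  → PAGE_NOT_PRESENT  (1 entries read)
#3 VA=0x2C1800AA8 (r,kernel):
  lvl0: tbl 0x32, slot 11 ⇒ 0x40007 (P1/RW1/US1/PS0)
  lvl1: tbl 0x40, slot 12 ⇒ 0x42087 (P1/RW1/US1/PS1)
  ✓ 0x42AA8 (huge @L1)  — 2 lookups
#4 VA=0x743806127 (r,kernel):
  lvl0: tbl 0x32, slot 29 ⇒ 0x43007 (P1/RW1/US1/PS0)
  lvl1: tbl 0x43, slot 28 ⇒ 0x45007 (P1/RW1/US1/PS0)
  lvl2: tbl 0x45, slot 6 ⇒ 0x49007 (P1/RW1/US1/PS0)
  ✓ 0x49127  — 3 lookups
#5 VA=0x3C00003C1 (r,kernel):
  lvl0: tbl 0x32, slot 15 ⇒ 0x25000 (P0/RW0/US0/PS0)
  → PAGE_NOT_PRESENT  (1 entries read)

Access #2 fault: PAGE_NOT_PRESENT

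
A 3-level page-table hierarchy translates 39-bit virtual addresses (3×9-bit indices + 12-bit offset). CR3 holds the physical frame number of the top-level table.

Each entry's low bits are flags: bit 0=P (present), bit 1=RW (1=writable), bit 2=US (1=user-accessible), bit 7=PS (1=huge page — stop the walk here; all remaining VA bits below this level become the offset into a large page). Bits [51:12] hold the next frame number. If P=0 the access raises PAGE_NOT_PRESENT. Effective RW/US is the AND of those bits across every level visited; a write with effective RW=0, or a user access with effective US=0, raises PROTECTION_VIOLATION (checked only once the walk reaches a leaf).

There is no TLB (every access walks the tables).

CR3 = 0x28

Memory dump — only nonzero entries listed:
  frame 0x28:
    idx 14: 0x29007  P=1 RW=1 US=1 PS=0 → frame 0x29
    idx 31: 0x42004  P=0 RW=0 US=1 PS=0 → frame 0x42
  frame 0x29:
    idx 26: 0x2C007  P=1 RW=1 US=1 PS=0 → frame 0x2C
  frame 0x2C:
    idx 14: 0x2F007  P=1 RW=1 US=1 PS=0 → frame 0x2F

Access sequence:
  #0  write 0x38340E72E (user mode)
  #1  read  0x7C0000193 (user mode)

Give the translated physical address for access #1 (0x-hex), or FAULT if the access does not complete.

Walk each access:
#0 VA=0x38340E72E (w,user):
  [0] read 0x28 idx=14: raw=0x29007 flags P=1 W=1 U=1 S=0
  [1] read 0x29 idx=26: raw=0x2C007 flags P=1 W=1 U=1 S=0
  [2] read 0x2C idx=14: raw=0x2F007 flags P=1 W=1 U=1 S=0
  ✓ 0x2F72E  — 3 lookups
#1 VA=0x7C0000193 (r,user):
  [0] read 0x28 idx=31: raw=0x42004 flags P=0 W=0 U=1 S=0
  ✗ PAGE_NOT_PRESENT  [1 reads]

Access #1 PA: FAULT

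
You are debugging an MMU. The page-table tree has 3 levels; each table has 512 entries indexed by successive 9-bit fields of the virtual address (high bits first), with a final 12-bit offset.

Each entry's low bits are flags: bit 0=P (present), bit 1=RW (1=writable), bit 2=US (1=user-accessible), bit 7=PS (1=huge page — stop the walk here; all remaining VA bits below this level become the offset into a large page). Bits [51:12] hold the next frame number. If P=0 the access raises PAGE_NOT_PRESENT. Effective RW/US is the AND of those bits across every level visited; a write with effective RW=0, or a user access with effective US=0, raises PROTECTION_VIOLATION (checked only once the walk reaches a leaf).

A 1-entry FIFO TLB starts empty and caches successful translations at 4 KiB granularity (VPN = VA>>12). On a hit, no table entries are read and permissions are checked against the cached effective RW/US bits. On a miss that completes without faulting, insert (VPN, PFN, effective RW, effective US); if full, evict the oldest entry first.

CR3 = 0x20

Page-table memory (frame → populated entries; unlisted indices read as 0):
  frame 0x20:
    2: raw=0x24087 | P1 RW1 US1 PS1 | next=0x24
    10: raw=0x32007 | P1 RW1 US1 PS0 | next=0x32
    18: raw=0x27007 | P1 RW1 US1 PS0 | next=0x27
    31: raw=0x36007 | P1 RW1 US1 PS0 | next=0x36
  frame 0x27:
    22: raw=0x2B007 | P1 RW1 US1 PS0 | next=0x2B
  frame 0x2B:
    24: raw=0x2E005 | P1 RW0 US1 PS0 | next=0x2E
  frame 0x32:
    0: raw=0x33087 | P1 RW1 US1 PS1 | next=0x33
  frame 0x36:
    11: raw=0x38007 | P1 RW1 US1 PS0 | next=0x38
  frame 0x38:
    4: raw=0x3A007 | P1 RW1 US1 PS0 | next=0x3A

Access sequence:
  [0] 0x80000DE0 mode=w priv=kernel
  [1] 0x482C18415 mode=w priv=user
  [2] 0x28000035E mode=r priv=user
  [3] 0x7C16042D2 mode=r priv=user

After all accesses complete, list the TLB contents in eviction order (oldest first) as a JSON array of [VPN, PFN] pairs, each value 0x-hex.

Walk each access:
#0 VA=0x80000DE0 (w,kernel):
  L0: frame=0x20 idx=2 entry=0x24087 [P=1 RW=1 US=1 PS=1]
  ✓ 0x24DE0 (huge @L0)  — 1 lookups
#1 VA=0x482C18415 (w,user):
  L0: frame=0x20 idx=18 entry=0x27007 [P=1 RW=1 US=1 PS=0]
  L1: frame=0x27 idx=22 entry=0x2B007 [P=1 RW=1 US=1 PS=0]
  L2: frame=0x2B idx=24 entry=0x2E005 [P=1 RW=0 US=1 PS=0]
  ✗ PROTECTION_VIOLATION  [3 reads]
#2 VA=0x28000035E (r,user):
  L0: frame=0x20 idx=10 entry=0x32007 [P=1 RW=1 US=1 PS=0]
  L1: frame=0x32 idx=0 entry=0x33087 [P=1 RW=1 US=1 PS=1]
  ✓ 0x3335E (huge @L1)  — 2 lookups
#3 VA=0x7C16042D2 (r,user):
  L0: frame=0x20 idx=31 entry=0x36007 [P=1 RW=1 US=1 PS=0]
  L1: frame=0x36 idx=11 entry=0x38007 [P=1 RW=1 US=1 PS=0]
  L2: frame=0x38 idx=4 entry=0x3A007 [P=1 RW=1 US=1 PS=0]
  ✓ 0x3A2D2  — 3 lookups

TLB: [["0x7C1604", "0x3A"]]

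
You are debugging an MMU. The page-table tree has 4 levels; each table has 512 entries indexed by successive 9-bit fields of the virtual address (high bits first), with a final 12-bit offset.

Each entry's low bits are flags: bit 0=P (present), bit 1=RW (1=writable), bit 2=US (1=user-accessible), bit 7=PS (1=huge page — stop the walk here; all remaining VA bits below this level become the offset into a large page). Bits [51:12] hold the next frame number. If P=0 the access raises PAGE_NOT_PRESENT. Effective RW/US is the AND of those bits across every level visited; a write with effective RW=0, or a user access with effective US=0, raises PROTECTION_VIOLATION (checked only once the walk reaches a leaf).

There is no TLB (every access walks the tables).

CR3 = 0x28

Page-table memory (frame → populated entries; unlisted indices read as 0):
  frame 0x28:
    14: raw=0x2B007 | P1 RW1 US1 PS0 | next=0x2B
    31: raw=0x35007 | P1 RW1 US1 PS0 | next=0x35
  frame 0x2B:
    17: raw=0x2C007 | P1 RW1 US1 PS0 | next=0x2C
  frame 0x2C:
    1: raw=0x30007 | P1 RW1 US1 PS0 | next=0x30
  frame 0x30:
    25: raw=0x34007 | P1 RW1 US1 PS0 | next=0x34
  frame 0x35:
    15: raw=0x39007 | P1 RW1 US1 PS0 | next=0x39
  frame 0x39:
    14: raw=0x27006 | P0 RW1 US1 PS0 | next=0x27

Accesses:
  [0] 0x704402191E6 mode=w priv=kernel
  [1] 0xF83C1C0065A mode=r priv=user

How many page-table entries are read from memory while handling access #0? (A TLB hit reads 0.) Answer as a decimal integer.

Per-access translation:
#0 VA=0x704402191E6 (w,kernel):
  lvl0: tbl 0x28, slot 14 ⇒ 0x2B007 (P1/RW1/US1/PS0)
  lvl1: tbl 0x2B, slot 17 ⇒ 0x2C007 (P1/RW1/US1/PS0)
  lvl2: tbl 0x2C, slot 1 ⇒ 0x30007 (P1/RW1/US1/PS0)
  lvl3: tbl 0x30, slot 25 ⇒ 0x34007 (P1/RW1/US1/PS0)
  ⇒ phys 0x341E6  [4 reads]
#1 VA=0xF83C1C0065A (r,user):
  lvl0: tbl 0x28, slot 31 ⇒ 0x35007 (P1/RW1/US1/PS0)
  lvl1: tbl 0x35, slot 15 ⇒ 0x39007 (P1/RW1/US1/PS0)
  lvl2: tbl 0x39, slot 14 ⇒ 0x27006 (P0/RW1/US1/PS0)
  → PAGE_NOT_PRESENT  (3 entries read)

Entries read for #0: 4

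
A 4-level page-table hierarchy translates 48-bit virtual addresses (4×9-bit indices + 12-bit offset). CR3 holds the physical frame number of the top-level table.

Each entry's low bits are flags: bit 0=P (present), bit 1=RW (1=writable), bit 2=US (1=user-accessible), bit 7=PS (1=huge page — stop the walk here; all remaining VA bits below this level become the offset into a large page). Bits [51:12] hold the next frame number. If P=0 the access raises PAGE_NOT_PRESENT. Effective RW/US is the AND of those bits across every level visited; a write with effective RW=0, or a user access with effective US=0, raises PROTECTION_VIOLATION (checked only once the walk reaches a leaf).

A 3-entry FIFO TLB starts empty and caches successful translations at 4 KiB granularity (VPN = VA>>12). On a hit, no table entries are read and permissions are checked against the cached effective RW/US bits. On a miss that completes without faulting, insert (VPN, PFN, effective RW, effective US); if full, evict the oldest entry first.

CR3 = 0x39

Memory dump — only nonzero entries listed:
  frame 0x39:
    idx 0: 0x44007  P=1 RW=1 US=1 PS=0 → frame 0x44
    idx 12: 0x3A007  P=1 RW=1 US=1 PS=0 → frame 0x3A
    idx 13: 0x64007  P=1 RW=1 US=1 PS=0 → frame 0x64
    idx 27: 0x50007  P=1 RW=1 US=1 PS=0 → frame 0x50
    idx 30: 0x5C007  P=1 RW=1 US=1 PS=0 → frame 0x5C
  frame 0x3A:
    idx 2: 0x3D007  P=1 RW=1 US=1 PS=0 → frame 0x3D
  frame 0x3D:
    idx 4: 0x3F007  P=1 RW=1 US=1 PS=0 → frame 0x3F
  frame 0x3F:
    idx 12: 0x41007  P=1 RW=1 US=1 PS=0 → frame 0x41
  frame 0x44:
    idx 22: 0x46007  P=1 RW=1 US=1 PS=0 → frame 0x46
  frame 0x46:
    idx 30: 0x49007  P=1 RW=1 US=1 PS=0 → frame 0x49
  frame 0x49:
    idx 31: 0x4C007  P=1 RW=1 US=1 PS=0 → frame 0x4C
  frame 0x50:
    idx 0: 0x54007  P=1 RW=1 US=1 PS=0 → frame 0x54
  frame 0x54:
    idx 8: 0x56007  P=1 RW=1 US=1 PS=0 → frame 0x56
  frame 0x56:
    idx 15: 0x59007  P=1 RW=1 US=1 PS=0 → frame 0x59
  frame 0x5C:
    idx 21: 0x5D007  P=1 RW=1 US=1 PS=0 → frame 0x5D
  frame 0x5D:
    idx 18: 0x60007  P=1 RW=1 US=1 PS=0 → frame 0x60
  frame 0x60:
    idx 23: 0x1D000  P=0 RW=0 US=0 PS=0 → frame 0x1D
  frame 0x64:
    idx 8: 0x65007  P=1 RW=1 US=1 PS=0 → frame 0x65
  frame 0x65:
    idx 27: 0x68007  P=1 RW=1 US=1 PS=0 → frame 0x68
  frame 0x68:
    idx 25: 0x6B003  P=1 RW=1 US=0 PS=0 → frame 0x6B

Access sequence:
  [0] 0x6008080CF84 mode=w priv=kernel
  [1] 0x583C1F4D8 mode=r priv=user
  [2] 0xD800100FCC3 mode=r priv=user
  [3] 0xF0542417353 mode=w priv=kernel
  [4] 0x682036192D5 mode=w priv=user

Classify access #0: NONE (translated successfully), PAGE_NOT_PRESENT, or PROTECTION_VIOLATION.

Per-access translation:
#0 VA=0x6008080CF84 (w,kernel):
  lvl0: tbl 0x39, slot 12 ⇒ 0x3A007 (P1/RW1/US1/PS0)
  lvl1: tbl 0x3A, slot 2 ⇒ 0x3D007 (P1/RW1/US1/PS0)
  lvl2: tbl 0x3D, slot 4 ⇒ 0x3F007 (P1/RW1/US1/PS0)
  lvl3: tbl 0x3F, slot 12 ⇒ 0x41007 (P1/RW1/US1/PS0)
  ✓ 0x41F84  — 4 lookups
#1 VA=0x583C1F4D8 (r,user):
  lvl0: tbl 0x39, slot 0 ⇒ 0x44007 (P1/RW1/US1/PS0)
  lvl1: tbl 0x44, slot 22 ⇒ 0x46007 (P1/RW1/US1/PS0)
  lvl2: tbl 0x46, slot 30 ⇒ 0x49007 (P1/RW1/US1/PS0)
  lvl3: tbl 0x49, slot 31 ⇒ 0x4C007 (P1/RW1/US1/PS0)
  ✓ 0x4C4D8  — 4 lookups
#2 VA=0xD800100FCC3 (r,user):
  lvl0: tbl 0x39, slot 27 ⇒ 0x50007 (P1/RW1/US1/PS0)
  lvl1: tbl 0x50, slot 0 ⇒ 0x54007 (P1/RW1/US1/PS0)
  lvl2: tbl 0x54, slot 8 ⇒ 0x56007 (P1/RW1/US1/PS0)
  lvl3: tbl 0x56, slot 15 ⇒ 0x59007 (P1/RW1/US1/PS0)
  ✓ 0x59CC3  — 4 lookups
#3 VA=0xF0542417353 (w,kernel):
  lvl0: tbl 0x39, slot 30 ⇒ 0x5C007 (P1/RW1/US1/PS0)
  lvl1: tbl 0x5C, slot 21 ⇒ 0x5D007 (P1/RW1/US1/PS0)
  lvl2: tbl 0x5D, slot 18 ⇒ 0x60007 (P1/RW1/US1/PS0)
  lvl3: tbl 0x60, slot 23 ⇒ 0x1D000 (P0/RW0/US0/PS0)
  ✗ PAGE_NOT_PRESENT  [4 reads]
#4 VA=0x682036192D5 (w,user):
  lvl0: tbl 0x39, slot 13 ⇒ 0x64007 (P1/RW1/US1/PS0)
  lvl1: tbl 0x64, slot 8 ⇒ 0x65007 (P1/RW1/US1/PS0)
  lvl2: tbl 0x65, slot 27 ⇒ 0x68007 (P1/RW1/US1/PS0)
  lvl3: tbl 0x68, slot 25 ⇒ 0x6B003 (P1/RW1/US0/PS0)
  ✗ PROTECTION_VIOLATION  [4 reads]

Access #0 fault: NONE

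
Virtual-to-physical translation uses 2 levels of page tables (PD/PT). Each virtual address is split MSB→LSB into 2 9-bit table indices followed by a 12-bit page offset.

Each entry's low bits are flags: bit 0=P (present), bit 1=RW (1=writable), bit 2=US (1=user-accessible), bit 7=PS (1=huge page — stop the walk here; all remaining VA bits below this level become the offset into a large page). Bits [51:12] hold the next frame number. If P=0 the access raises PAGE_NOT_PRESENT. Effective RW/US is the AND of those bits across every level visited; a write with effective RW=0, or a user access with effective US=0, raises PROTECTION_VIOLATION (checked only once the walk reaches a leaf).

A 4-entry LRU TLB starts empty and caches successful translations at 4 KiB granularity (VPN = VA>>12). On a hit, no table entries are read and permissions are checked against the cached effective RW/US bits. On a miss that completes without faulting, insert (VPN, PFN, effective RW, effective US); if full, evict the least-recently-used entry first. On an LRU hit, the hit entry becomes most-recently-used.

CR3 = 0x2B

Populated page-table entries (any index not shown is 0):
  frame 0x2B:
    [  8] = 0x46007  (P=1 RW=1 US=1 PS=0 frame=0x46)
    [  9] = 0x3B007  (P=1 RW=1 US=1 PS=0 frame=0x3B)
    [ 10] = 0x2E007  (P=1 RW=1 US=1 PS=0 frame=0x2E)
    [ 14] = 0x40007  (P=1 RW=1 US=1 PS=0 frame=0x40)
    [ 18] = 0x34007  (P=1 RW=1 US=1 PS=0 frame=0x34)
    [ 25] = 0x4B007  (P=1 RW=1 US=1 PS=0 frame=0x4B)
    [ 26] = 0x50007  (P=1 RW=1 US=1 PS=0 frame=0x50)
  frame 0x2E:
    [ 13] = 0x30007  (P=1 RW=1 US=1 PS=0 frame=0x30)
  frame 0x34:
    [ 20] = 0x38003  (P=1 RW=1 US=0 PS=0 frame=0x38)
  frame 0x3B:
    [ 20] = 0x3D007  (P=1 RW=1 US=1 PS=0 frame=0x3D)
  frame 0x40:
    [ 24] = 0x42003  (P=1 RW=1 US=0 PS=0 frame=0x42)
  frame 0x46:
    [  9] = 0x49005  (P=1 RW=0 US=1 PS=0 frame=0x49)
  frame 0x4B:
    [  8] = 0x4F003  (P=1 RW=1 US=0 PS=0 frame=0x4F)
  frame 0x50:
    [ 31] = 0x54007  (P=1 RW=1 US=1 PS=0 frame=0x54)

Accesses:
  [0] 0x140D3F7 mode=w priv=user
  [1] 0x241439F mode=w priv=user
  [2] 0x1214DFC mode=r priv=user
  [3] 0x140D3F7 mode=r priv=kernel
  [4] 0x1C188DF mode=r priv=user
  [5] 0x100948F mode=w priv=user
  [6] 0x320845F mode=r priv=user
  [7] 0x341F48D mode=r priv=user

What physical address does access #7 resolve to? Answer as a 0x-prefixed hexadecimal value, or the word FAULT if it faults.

Trace:
#0 VA=0x140D3F7 (w,user):
  [0] read 0x2B idx=10: raw=0x2E007 flags P=1 W=1 U=1 S=0
  [1] read 0x2E idx=13: raw=0x30007 flags P=1 W=1 U=1 S=0
  ⇒ phys 0x303F7  [2 reads]
#1 VA=0x241439F (w,user):
  [0] read 0x2B idx=18: raw=0x34007 flags P=1 W=1 U=1 S=0
  [1] read 0x34 idx=20: raw=0x38003 flags P=1 W=1 U=0 S=0
  ✗ PROTECTION_VIOLATION  [2 reads]
#2 VA=0x1214DFC (r,user):
  [0] read 0x2B idx=9: raw=0x3B007 flags P=1 W=1 U=1 S=0
  [1] read 0x3B idx=20: raw=0x3D007 flags P=1 W=1 U=1 S=0
  ⇒ phys 0x3DDFC  [2 reads]
#3 VA=0x140D3F7 (r,kernel):
  TLB hit vpn=0x140D → PA=0x303F7
#4 VA=0x1C188DF (r,user):
  [0] read 0x2B idx=14: raw=0x40007 flags P=1 W=1 U=1 S=0
  [1] read 0x40 idx=24: raw=0x42003 flags P=1 W=1 U=0 S=0
  ✗ PROTECTION_VIOLATION  [2 reads]
#5 VA=0x100948F (w,user):
  [0] read 0x2B idx=8: raw=0x46007 flags P=1 W=1 U=1 S=0
  [1] read 0x46 idx=9: raw=0x49005 flags P=1 W=0 U=1 S=0
  ✗ PROTECTION_VIOLATION  [2 reads]
#6 VA=0x320845F (r,user):
  [0] read 0x2B idx=25: raw=0x4B007 flags P=1 W=1 U=1 S=0
  [1] read 0x4B idx=8: raw=0x4F003 flags P=1 W=1 U=0 S=0
  ✗ PROTECTION_VIOLATION  [2 reads]
#7 VA=0x341F48D (r,user):
  [0] read 0x2B idx=26: raw=0x50007 flags P=1 W=1 U=1 S=0
  [1] read 0x50 idx=31: raw=0x54007 flags P=1 W=1 U=1 S=0
  ⇒ phys 0x5448D  [2 reads]

Access #7 PA: 0x5448D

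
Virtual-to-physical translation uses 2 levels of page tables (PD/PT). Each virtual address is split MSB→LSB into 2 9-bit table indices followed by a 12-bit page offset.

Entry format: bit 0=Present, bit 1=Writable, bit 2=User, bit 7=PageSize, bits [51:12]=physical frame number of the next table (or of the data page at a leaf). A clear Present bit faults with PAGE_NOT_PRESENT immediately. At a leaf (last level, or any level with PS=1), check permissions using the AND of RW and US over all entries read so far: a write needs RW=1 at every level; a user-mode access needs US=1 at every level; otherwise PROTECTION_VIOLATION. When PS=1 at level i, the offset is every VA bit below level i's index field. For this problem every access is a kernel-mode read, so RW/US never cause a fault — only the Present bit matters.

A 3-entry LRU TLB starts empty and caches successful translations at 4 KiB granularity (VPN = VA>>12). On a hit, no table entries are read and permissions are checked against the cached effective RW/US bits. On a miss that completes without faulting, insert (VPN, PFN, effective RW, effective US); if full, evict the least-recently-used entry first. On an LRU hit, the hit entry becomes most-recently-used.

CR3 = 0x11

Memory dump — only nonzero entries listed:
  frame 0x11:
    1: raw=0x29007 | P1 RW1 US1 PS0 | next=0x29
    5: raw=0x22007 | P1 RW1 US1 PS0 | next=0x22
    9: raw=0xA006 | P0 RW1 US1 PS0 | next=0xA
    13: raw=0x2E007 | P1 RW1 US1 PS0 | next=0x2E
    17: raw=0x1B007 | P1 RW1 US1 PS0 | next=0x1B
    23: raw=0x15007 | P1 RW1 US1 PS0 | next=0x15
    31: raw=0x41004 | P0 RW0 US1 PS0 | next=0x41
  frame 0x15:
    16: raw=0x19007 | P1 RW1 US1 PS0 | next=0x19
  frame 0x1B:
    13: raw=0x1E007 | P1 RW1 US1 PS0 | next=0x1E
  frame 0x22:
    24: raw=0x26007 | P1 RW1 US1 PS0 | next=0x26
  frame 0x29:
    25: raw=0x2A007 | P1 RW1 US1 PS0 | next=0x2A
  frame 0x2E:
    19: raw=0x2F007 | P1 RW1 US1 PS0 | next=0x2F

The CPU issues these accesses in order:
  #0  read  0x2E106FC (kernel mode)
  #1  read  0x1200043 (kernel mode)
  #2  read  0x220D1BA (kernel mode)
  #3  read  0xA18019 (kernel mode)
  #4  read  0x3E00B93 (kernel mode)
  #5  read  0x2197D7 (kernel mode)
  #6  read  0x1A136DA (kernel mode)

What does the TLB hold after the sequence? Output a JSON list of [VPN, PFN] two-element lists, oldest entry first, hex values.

Trace:
#0 VA=0x2E106FC (r,kernel):
  L0 @0x11[23] → 0x15007  P=1,RW=1,US=1,PS=0
  L1 @0x15[16] → 0x19007  P=1,RW=1,US=1,PS=0
  → PA=0x196FC  (2 entries read)
#1 VA=0x1200043 (r,kernel):
  L0 @0x11[9] → 0xA006  P=0,RW=1,US=1,PS=0
  ⇒ fault: PAGE_NOT_PRESENT  — 1 lookups
#2 VA=0x220D1BA (r,kernel):
  L0 @0x11[17] → 0x1B007  P=1,RW=1,US=1,PS=0
  L1 @0x1B[13] → 0x1E007  P=1,RW=1,US=1,PS=0
  → PA=0x1E1BA  (2 entries read)
#3 VA=0xA18019 (r,kernel):
  L0 @0x11[5] → 0x22007  P=1,RW=1,US=1,PS=0
  L1 @0x22[24] → 0x26007  P=1,RW=1,US=1,PS=0
  → PA=0x26019  (2 entries read)
#4 VA=0x3E00B93 (r,kernel):
  L0 @0x11[31] → 0x41004  P=0,RW=0,US=1,PS=0
  ⇒ fault: PAGE_NOT_PRESENT  — 1 lookups
#5 VA=0x2197D7 (r,kernel):
  L0 @0x11[1] → 0x29007  P=1,RW=1,US=1,PS=0
  L1 @0x29[25] → 0x2A007  P=1,RW=1,US=1,PS=0
  → PA=0x2A7D7  (2 entries read)
#6 VA=0x1A136DA (r,kernel):
  L0 @0x11[13] → 0x2E007  P=1,RW=1,US=1,PS=0
  L1 @0x2E[19] → 0x2F007  P=1,RW=1,US=1,PS=0
  → PA=0x2F6DA  (2 entries read)

TLB: [["0xA18", "0x26"], ["0x219", "0x2A"], ["0x1A13", "0x2F"]]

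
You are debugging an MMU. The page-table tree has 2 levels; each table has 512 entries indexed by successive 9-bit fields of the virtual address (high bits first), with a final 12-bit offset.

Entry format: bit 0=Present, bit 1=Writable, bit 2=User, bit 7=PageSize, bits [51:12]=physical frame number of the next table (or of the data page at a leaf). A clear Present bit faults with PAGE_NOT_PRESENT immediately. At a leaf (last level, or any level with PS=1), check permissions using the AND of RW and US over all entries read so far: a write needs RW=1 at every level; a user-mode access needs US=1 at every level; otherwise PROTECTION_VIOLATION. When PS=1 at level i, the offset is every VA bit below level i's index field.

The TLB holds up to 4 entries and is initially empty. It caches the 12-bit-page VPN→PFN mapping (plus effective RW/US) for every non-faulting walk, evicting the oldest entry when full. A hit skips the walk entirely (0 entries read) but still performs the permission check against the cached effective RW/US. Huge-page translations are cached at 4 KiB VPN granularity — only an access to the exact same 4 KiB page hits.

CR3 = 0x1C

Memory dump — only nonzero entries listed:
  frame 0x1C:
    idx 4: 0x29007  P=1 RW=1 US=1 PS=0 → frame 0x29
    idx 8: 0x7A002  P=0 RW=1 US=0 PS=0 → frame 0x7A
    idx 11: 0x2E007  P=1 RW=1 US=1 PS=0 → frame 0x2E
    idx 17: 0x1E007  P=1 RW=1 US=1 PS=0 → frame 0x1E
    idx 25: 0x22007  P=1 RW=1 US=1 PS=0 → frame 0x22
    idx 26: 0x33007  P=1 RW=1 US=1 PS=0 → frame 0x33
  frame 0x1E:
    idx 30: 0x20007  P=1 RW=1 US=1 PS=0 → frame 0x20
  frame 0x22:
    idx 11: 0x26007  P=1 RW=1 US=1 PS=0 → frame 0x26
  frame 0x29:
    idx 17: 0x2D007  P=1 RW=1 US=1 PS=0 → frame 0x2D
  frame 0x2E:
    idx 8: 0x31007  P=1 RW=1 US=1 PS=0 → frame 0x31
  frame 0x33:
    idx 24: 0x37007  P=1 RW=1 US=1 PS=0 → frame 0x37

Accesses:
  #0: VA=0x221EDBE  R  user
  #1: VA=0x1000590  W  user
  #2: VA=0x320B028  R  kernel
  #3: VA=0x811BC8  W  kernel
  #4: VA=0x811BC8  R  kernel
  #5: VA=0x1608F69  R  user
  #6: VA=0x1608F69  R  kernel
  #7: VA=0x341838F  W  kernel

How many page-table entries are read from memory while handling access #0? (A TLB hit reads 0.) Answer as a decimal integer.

Per-access translation:
#0 VA=0x221EDBE (r,user):
  lvl0: tbl 0x1C, slot 17 ⇒ 0x1E007 (P1/RW1/US1/PS0)
  lvl1: tbl 0x1E, slot 30 ⇒ 0x20007 (P1/RW1/US1/PS0)
  ✓ 0x20DBE  — 2 lookups
#1 VA=0x1000590 (w,user):
  lvl0: tbl 0x1C, slot 8 ⇒ 0x7A002 (P0/RW1/US0/PS0)
  ✗ PAGE_NOT_PRESENT  [1 reads]
#2 VA=0x320B028 (r,kernel):
  lvl0: tbl 0x1C, slot 25 ⇒ 0x22007 (P1/RW1/US1/PS0)
  lvl1: tbl 0x22, slot 11 ⇒ 0x26007 (P1/RW1/US1/PS0)
  ✓ 0x26028  — 2 lookups
#3 VA=0x811BC8 (w,kernel):
  lvl0: tbl 0x1C, slot 4 ⇒ 0x29007 (P1/RW1/US1/PS0)
  lvl1: tbl 0x29, slot 17 ⇒ 0x2D007 (P1/RW1/US1/PS0)
  ✓ 0x2DBC8  — 2 lookups
#4 VA=0x811BC8 (r,kernel):
  TLB hit vpn=0x811 → PA=0x2DBC8
#5 VA=0x1608F69 (r,user):
  lvl0: tbl 0x1C, slot 11 ⇒ 0x2E007 (P1/RW1/US1/PS0)
  lvl1: tbl 0x2E, slot 8 ⇒ 0x31007 (P1/RW1/US1/PS0)
  ✓ 0x31F69  — 2 lookups
#6 VA=0x1608F69 (r,kernel):
  TLB hit vpn=0x1608 → PA=0x31F69
#7 VA=0x341838F (w,kernel):
  lvl0: tbl 0x1C, slot 26 ⇒ 0x33007 (P1/RW1/US1/PS0)
  lvl1: tbl 0x33, slot 24 ⇒ 0x37007 (P1/RW1/US1/PS0)
  ✓ 0x3738F  — 2 lookups

Entries read for #0: 2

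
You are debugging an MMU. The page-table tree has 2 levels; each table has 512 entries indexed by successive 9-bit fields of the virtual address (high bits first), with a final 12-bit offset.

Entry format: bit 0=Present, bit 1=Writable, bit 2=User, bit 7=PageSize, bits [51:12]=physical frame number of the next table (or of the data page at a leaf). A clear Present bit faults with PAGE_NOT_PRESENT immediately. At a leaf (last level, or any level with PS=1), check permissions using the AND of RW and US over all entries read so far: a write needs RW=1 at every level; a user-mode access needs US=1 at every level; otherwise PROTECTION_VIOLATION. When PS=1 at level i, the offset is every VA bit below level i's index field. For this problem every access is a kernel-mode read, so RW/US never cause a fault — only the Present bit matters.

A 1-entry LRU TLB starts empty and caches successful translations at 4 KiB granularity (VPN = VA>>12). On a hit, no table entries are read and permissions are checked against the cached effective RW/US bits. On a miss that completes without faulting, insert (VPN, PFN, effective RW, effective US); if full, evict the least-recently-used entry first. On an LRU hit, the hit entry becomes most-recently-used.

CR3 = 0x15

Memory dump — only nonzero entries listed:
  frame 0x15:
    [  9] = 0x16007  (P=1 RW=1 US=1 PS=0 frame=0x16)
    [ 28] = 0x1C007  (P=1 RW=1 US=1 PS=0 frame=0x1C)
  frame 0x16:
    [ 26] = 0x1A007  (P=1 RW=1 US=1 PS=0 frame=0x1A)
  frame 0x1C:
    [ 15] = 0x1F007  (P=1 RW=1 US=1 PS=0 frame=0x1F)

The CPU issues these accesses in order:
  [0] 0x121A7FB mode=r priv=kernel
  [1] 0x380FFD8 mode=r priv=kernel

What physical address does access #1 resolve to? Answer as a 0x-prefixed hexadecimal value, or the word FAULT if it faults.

Walk each access:
#0 VA=0x121A7FB (r,kernel):
  L0 @0x15[9] → 0x16007  P=1,RW=1,US=1,PS=0
  L1 @0x16[26] → 0x1A007  P=1,RW=1,US=1,PS=0
  → PA=0x1A7FB  (2 entries read)
#1 VA=0x380FFD8 (r,kernel):
  L0 @0x15[28] → 0x1C007  P=1,RW=1,US=1,PS=0
  L1 @0x1C[15] → 0x1F007  P=1,RW=1,US=1,PS=0
  → PA=0x1FFD8  (2 entries read)

Access #1 PA: 0x1FFD8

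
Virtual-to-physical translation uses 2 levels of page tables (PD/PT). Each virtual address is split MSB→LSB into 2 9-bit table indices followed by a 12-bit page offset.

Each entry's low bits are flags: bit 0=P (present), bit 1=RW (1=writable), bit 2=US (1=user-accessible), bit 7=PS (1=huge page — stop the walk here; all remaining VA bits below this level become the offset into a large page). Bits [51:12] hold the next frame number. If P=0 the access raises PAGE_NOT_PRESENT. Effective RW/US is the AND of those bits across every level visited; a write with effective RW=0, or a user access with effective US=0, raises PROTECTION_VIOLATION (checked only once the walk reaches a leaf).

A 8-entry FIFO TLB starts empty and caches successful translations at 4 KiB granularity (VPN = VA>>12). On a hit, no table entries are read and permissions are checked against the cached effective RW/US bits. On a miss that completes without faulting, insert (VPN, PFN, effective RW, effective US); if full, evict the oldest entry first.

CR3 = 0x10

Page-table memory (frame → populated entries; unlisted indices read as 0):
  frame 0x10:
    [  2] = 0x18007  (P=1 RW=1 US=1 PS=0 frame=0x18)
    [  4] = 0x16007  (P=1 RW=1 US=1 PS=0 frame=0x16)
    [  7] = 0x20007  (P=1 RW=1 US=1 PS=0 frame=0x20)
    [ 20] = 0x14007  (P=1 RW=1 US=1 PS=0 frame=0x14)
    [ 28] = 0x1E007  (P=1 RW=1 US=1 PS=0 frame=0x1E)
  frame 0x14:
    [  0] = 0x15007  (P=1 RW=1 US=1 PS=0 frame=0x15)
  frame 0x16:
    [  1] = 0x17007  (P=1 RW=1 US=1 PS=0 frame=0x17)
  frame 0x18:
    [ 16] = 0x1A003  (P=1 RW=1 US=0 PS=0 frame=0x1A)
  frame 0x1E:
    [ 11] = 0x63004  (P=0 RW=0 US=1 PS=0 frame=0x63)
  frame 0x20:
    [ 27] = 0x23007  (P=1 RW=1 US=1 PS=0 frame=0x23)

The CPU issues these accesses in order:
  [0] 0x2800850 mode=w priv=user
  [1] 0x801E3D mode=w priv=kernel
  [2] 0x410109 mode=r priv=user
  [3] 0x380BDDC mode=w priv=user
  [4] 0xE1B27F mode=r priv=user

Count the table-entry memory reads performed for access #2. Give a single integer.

Per-access translation:
#0 VA=0x2800850 (w,user):
  lvl0: tbl 0x10, slot 20 ⇒ 0x14007 (P1/RW1/US1/PS0)
  lvl1: tbl 0x14, slot 0 ⇒ 0x15007 (P1/RW1/US1/PS0)
  → PA=0x15850  (2 entries read)
#1 VA=0x801E3D (w,kernel):
  lvl0: tbl 0x10, slot 4 ⇒ 0x16007 (P1/RW1/US1/PS0)
  lvl1: tbl 0x16, slot 1 ⇒ 0x17007 (P1/RW1/US1/PS0)
  → PA=0x17E3D  (2 entries read)
#2 VA=0x410109 (r,user):
  lvl0: tbl 0x10, slot 2 ⇒ 0x18007 (P1/RW1/US1/PS0)
  lvl1: tbl 0x18, slot 16 ⇒ 0x1A003 (P1/RW1/US0/PS0)
  → PROTECTION_VIOLATION  (2 entries read)
#3 VA=0x380BDDC (w,user):
  lvl0: tbl 0x10, slot 28 ⇒ 0x1E007 (P1/RW1/US1/PS0)
  lvl1: tbl 0x1E, slot 11 ⇒ 0x63004 (P0/RW0/US1/PS0)
  → PAGE_NOT_PRESENT  (2 entries read)
#4 VA=0xE1B27F (r,user):
  lvl0: tbl 0x10, slot 7 ⇒ 0x20007 (P1/RW1/US1/PS0)
  lvl1: tbl 0x20, slot 27 ⇒ 0x23007 (P1/RW1/US1/PS0)
  → PA=0x2327F  (2 entries read)

Entries read for #2: 2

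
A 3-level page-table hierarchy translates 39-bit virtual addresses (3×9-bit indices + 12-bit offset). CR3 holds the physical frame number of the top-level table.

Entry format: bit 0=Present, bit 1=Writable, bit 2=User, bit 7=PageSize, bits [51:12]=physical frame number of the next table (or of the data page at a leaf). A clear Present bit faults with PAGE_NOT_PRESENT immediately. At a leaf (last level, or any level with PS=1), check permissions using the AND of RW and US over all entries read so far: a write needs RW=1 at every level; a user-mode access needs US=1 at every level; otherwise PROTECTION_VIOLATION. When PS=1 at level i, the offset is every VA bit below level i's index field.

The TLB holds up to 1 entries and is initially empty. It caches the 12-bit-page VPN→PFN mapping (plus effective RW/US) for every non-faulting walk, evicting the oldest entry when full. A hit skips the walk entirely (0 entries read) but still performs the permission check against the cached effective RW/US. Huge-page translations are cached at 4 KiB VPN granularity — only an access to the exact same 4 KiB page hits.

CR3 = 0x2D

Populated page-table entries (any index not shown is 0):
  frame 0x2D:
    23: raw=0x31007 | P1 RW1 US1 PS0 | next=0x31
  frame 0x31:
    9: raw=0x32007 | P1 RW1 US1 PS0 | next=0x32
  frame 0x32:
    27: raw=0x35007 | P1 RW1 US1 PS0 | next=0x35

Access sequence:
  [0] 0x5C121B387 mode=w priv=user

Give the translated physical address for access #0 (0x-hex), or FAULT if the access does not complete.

Trace:
#0 VA=0x5C121B387 (w,user):
  lvl0: tbl 0x2D, slot 23 ⇒ 0x31007 (P1/RW1/US1/PS0)
  lvl1: tbl 0x31, slot 9 ⇒ 0x32007 (P1/RW1/US1/PS0)
  lvl2: tbl 0x32, slot 27 ⇒ 0x35007 (P1/RW1/US1/PS0)
  ⇒ phys 0x35387  [3 reads]

Access #0 PA: 0x35387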